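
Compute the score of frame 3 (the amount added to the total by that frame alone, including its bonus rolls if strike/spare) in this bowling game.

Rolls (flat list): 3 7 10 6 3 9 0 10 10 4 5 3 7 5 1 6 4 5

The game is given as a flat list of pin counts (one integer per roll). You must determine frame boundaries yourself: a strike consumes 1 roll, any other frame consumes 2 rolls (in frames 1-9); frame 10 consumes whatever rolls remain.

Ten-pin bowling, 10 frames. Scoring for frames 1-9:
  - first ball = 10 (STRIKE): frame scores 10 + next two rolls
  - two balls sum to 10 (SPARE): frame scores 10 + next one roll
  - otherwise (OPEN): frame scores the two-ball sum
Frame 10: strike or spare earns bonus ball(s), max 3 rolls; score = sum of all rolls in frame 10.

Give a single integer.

Frame 1: SPARE (3+7=10). 10 + next roll (10) = 20. Cumulative: 20
Frame 2: STRIKE. 10 + next two rolls (6+3) = 19. Cumulative: 39
Frame 3: OPEN (6+3=9). Cumulative: 48
Frame 4: OPEN (9+0=9). Cumulative: 57
Frame 5: STRIKE. 10 + next two rolls (10+4) = 24. Cumulative: 81

Answer: 9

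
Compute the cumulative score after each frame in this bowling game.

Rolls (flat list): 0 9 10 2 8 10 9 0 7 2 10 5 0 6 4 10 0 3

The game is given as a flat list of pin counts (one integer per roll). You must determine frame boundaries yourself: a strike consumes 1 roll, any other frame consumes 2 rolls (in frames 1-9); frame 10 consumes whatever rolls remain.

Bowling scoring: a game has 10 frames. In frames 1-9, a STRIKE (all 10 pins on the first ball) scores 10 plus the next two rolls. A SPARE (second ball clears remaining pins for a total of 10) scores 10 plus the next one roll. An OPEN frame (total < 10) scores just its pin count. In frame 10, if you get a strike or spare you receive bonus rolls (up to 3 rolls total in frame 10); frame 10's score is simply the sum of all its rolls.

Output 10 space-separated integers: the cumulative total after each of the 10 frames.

Answer: 9 29 49 68 77 86 101 106 126 139

Derivation:
Frame 1: OPEN (0+9=9). Cumulative: 9
Frame 2: STRIKE. 10 + next two rolls (2+8) = 20. Cumulative: 29
Frame 3: SPARE (2+8=10). 10 + next roll (10) = 20. Cumulative: 49
Frame 4: STRIKE. 10 + next two rolls (9+0) = 19. Cumulative: 68
Frame 5: OPEN (9+0=9). Cumulative: 77
Frame 6: OPEN (7+2=9). Cumulative: 86
Frame 7: STRIKE. 10 + next two rolls (5+0) = 15. Cumulative: 101
Frame 8: OPEN (5+0=5). Cumulative: 106
Frame 9: SPARE (6+4=10). 10 + next roll (10) = 20. Cumulative: 126
Frame 10: STRIKE. Sum of all frame-10 rolls (10+0+3) = 13. Cumulative: 139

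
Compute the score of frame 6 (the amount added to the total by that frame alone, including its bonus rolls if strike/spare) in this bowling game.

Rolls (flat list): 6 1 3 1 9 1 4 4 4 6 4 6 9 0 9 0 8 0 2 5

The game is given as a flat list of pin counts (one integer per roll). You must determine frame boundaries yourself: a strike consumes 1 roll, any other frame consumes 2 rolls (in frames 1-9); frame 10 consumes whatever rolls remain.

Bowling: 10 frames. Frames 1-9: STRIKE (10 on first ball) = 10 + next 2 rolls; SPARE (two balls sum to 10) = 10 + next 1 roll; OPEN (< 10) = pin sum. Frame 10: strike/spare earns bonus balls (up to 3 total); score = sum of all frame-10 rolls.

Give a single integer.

Frame 1: OPEN (6+1=7). Cumulative: 7
Frame 2: OPEN (3+1=4). Cumulative: 11
Frame 3: SPARE (9+1=10). 10 + next roll (4) = 14. Cumulative: 25
Frame 4: OPEN (4+4=8). Cumulative: 33
Frame 5: SPARE (4+6=10). 10 + next roll (4) = 14. Cumulative: 47
Frame 6: SPARE (4+6=10). 10 + next roll (9) = 19. Cumulative: 66
Frame 7: OPEN (9+0=9). Cumulative: 75
Frame 8: OPEN (9+0=9). Cumulative: 84

Answer: 19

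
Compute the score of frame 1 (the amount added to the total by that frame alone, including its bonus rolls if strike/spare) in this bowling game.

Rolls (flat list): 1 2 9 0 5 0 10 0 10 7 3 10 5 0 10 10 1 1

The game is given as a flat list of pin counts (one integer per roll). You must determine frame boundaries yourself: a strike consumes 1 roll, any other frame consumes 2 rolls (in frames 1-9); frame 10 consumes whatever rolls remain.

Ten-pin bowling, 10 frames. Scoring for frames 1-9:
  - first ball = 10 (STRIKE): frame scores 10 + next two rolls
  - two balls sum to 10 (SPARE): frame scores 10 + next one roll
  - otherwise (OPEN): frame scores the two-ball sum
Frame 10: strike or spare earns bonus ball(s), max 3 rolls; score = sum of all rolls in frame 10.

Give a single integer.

Answer: 3

Derivation:
Frame 1: OPEN (1+2=3). Cumulative: 3
Frame 2: OPEN (9+0=9). Cumulative: 12
Frame 3: OPEN (5+0=5). Cumulative: 17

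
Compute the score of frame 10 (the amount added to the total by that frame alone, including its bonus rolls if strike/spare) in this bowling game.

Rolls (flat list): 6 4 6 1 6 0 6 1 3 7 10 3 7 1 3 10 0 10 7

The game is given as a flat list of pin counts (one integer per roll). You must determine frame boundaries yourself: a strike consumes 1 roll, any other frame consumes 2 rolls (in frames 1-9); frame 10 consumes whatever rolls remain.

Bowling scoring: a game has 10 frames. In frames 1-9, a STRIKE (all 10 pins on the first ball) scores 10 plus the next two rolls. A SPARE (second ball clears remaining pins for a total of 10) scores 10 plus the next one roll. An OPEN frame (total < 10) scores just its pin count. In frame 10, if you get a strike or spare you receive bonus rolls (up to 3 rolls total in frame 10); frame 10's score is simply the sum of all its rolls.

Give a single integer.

Answer: 17

Derivation:
Frame 1: SPARE (6+4=10). 10 + next roll (6) = 16. Cumulative: 16
Frame 2: OPEN (6+1=7). Cumulative: 23
Frame 3: OPEN (6+0=6). Cumulative: 29
Frame 4: OPEN (6+1=7). Cumulative: 36
Frame 5: SPARE (3+7=10). 10 + next roll (10) = 20. Cumulative: 56
Frame 6: STRIKE. 10 + next two rolls (3+7) = 20. Cumulative: 76
Frame 7: SPARE (3+7=10). 10 + next roll (1) = 11. Cumulative: 87
Frame 8: OPEN (1+3=4). Cumulative: 91
Frame 9: STRIKE. 10 + next two rolls (0+10) = 20. Cumulative: 111
Frame 10: SPARE. Sum of all frame-10 rolls (0+10+7) = 17. Cumulative: 128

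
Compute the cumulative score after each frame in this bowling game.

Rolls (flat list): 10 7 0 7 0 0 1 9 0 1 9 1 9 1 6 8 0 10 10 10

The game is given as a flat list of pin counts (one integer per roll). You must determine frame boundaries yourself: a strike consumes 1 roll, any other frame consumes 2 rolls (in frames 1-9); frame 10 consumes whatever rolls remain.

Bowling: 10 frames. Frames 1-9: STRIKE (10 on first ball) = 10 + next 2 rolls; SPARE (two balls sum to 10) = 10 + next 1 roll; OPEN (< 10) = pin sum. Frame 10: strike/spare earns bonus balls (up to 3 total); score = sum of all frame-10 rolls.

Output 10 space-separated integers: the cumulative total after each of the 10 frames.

Answer: 17 24 31 32 41 52 63 70 78 108

Derivation:
Frame 1: STRIKE. 10 + next two rolls (7+0) = 17. Cumulative: 17
Frame 2: OPEN (7+0=7). Cumulative: 24
Frame 3: OPEN (7+0=7). Cumulative: 31
Frame 4: OPEN (0+1=1). Cumulative: 32
Frame 5: OPEN (9+0=9). Cumulative: 41
Frame 6: SPARE (1+9=10). 10 + next roll (1) = 11. Cumulative: 52
Frame 7: SPARE (1+9=10). 10 + next roll (1) = 11. Cumulative: 63
Frame 8: OPEN (1+6=7). Cumulative: 70
Frame 9: OPEN (8+0=8). Cumulative: 78
Frame 10: STRIKE. Sum of all frame-10 rolls (10+10+10) = 30. Cumulative: 108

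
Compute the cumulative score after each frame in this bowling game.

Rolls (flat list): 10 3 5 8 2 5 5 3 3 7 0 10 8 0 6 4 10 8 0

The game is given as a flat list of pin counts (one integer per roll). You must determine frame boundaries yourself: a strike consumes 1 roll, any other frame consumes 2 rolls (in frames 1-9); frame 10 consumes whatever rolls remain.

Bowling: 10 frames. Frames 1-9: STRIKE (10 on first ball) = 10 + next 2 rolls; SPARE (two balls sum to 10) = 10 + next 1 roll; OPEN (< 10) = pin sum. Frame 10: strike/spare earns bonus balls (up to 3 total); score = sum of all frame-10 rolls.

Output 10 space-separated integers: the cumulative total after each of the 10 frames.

Frame 1: STRIKE. 10 + next two rolls (3+5) = 18. Cumulative: 18
Frame 2: OPEN (3+5=8). Cumulative: 26
Frame 3: SPARE (8+2=10). 10 + next roll (5) = 15. Cumulative: 41
Frame 4: SPARE (5+5=10). 10 + next roll (3) = 13. Cumulative: 54
Frame 5: OPEN (3+3=6). Cumulative: 60
Frame 6: OPEN (7+0=7). Cumulative: 67
Frame 7: STRIKE. 10 + next two rolls (8+0) = 18. Cumulative: 85
Frame 8: OPEN (8+0=8). Cumulative: 93
Frame 9: SPARE (6+4=10). 10 + next roll (10) = 20. Cumulative: 113
Frame 10: STRIKE. Sum of all frame-10 rolls (10+8+0) = 18. Cumulative: 131

Answer: 18 26 41 54 60 67 85 93 113 131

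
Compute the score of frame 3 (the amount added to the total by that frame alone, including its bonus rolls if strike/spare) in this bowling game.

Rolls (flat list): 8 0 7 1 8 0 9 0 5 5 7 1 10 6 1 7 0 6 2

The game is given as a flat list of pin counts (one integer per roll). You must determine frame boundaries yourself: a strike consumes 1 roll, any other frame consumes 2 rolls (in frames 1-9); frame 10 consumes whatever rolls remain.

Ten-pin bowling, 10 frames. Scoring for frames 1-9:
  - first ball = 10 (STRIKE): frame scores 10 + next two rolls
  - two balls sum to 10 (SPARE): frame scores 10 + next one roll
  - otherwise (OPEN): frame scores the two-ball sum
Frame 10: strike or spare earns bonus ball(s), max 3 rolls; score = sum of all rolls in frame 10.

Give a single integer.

Frame 1: OPEN (8+0=8). Cumulative: 8
Frame 2: OPEN (7+1=8). Cumulative: 16
Frame 3: OPEN (8+0=8). Cumulative: 24
Frame 4: OPEN (9+0=9). Cumulative: 33
Frame 5: SPARE (5+5=10). 10 + next roll (7) = 17. Cumulative: 50

Answer: 8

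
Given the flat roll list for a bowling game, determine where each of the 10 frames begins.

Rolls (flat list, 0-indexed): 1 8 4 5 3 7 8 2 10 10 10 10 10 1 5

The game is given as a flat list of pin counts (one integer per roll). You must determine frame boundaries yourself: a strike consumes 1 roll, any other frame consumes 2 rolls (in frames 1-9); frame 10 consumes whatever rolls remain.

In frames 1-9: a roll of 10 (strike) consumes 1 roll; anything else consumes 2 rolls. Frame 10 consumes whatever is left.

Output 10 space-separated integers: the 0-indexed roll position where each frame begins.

Answer: 0 2 4 6 8 9 10 11 12 13

Derivation:
Frame 1 starts at roll index 0: rolls=1,8 (sum=9), consumes 2 rolls
Frame 2 starts at roll index 2: rolls=4,5 (sum=9), consumes 2 rolls
Frame 3 starts at roll index 4: rolls=3,7 (sum=10), consumes 2 rolls
Frame 4 starts at roll index 6: rolls=8,2 (sum=10), consumes 2 rolls
Frame 5 starts at roll index 8: roll=10 (strike), consumes 1 roll
Frame 6 starts at roll index 9: roll=10 (strike), consumes 1 roll
Frame 7 starts at roll index 10: roll=10 (strike), consumes 1 roll
Frame 8 starts at roll index 11: roll=10 (strike), consumes 1 roll
Frame 9 starts at roll index 12: roll=10 (strike), consumes 1 roll
Frame 10 starts at roll index 13: 2 remaining rolls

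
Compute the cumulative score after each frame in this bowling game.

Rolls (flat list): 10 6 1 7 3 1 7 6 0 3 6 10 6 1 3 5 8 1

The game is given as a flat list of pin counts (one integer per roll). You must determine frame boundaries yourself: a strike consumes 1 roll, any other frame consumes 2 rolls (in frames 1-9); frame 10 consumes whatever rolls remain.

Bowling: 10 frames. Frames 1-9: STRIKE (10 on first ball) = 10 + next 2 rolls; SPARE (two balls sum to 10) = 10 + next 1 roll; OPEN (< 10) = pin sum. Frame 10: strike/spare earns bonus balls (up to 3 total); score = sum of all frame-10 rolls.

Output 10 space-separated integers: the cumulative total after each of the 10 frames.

Answer: 17 24 35 43 49 58 75 82 90 99

Derivation:
Frame 1: STRIKE. 10 + next two rolls (6+1) = 17. Cumulative: 17
Frame 2: OPEN (6+1=7). Cumulative: 24
Frame 3: SPARE (7+3=10). 10 + next roll (1) = 11. Cumulative: 35
Frame 4: OPEN (1+7=8). Cumulative: 43
Frame 5: OPEN (6+0=6). Cumulative: 49
Frame 6: OPEN (3+6=9). Cumulative: 58
Frame 7: STRIKE. 10 + next two rolls (6+1) = 17. Cumulative: 75
Frame 8: OPEN (6+1=7). Cumulative: 82
Frame 9: OPEN (3+5=8). Cumulative: 90
Frame 10: OPEN. Sum of all frame-10 rolls (8+1) = 9. Cumulative: 99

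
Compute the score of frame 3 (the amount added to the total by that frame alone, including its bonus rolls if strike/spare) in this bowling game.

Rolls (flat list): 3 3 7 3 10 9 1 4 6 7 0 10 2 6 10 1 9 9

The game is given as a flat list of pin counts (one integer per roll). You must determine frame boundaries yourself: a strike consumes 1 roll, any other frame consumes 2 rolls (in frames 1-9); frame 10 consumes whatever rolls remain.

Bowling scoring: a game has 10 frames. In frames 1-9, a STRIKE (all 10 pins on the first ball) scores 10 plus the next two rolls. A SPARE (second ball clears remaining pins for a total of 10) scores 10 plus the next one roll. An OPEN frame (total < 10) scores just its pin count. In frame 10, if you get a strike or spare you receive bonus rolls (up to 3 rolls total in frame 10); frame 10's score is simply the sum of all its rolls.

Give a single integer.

Answer: 20

Derivation:
Frame 1: OPEN (3+3=6). Cumulative: 6
Frame 2: SPARE (7+3=10). 10 + next roll (10) = 20. Cumulative: 26
Frame 3: STRIKE. 10 + next two rolls (9+1) = 20. Cumulative: 46
Frame 4: SPARE (9+1=10). 10 + next roll (4) = 14. Cumulative: 60
Frame 5: SPARE (4+6=10). 10 + next roll (7) = 17. Cumulative: 77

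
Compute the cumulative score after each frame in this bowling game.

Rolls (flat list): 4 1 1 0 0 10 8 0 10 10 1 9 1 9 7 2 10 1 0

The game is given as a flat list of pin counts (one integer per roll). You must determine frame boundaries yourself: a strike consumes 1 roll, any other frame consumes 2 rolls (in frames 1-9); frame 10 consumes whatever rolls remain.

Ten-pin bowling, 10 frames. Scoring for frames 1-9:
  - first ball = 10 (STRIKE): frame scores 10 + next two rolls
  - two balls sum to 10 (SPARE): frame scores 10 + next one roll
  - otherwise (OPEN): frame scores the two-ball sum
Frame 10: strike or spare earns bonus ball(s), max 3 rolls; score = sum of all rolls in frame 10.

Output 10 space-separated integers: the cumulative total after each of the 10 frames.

Answer: 5 6 24 32 53 73 84 101 110 121

Derivation:
Frame 1: OPEN (4+1=5). Cumulative: 5
Frame 2: OPEN (1+0=1). Cumulative: 6
Frame 3: SPARE (0+10=10). 10 + next roll (8) = 18. Cumulative: 24
Frame 4: OPEN (8+0=8). Cumulative: 32
Frame 5: STRIKE. 10 + next two rolls (10+1) = 21. Cumulative: 53
Frame 6: STRIKE. 10 + next two rolls (1+9) = 20. Cumulative: 73
Frame 7: SPARE (1+9=10). 10 + next roll (1) = 11. Cumulative: 84
Frame 8: SPARE (1+9=10). 10 + next roll (7) = 17. Cumulative: 101
Frame 9: OPEN (7+2=9). Cumulative: 110
Frame 10: STRIKE. Sum of all frame-10 rolls (10+1+0) = 11. Cumulative: 121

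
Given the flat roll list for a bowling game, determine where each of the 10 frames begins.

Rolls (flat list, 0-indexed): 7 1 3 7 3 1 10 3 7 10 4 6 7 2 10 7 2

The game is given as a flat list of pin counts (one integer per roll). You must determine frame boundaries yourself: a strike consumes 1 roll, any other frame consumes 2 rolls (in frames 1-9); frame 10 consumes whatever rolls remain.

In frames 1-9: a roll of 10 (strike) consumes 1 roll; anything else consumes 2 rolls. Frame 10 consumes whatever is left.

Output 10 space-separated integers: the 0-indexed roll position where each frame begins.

Answer: 0 2 4 6 7 9 10 12 14 15

Derivation:
Frame 1 starts at roll index 0: rolls=7,1 (sum=8), consumes 2 rolls
Frame 2 starts at roll index 2: rolls=3,7 (sum=10), consumes 2 rolls
Frame 3 starts at roll index 4: rolls=3,1 (sum=4), consumes 2 rolls
Frame 4 starts at roll index 6: roll=10 (strike), consumes 1 roll
Frame 5 starts at roll index 7: rolls=3,7 (sum=10), consumes 2 rolls
Frame 6 starts at roll index 9: roll=10 (strike), consumes 1 roll
Frame 7 starts at roll index 10: rolls=4,6 (sum=10), consumes 2 rolls
Frame 8 starts at roll index 12: rolls=7,2 (sum=9), consumes 2 rolls
Frame 9 starts at roll index 14: roll=10 (strike), consumes 1 roll
Frame 10 starts at roll index 15: 2 remaining rolls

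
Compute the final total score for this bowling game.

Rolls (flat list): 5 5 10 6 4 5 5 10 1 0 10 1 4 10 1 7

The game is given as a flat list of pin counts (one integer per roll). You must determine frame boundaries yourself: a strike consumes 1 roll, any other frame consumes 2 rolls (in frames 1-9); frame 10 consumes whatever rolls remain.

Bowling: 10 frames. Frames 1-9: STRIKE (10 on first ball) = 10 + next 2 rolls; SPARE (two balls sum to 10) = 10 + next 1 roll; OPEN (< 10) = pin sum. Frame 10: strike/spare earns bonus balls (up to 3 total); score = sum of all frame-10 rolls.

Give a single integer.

Frame 1: SPARE (5+5=10). 10 + next roll (10) = 20. Cumulative: 20
Frame 2: STRIKE. 10 + next two rolls (6+4) = 20. Cumulative: 40
Frame 3: SPARE (6+4=10). 10 + next roll (5) = 15. Cumulative: 55
Frame 4: SPARE (5+5=10). 10 + next roll (10) = 20. Cumulative: 75
Frame 5: STRIKE. 10 + next two rolls (1+0) = 11. Cumulative: 86
Frame 6: OPEN (1+0=1). Cumulative: 87
Frame 7: STRIKE. 10 + next two rolls (1+4) = 15. Cumulative: 102
Frame 8: OPEN (1+4=5). Cumulative: 107
Frame 9: STRIKE. 10 + next two rolls (1+7) = 18. Cumulative: 125
Frame 10: OPEN. Sum of all frame-10 rolls (1+7) = 8. Cumulative: 133

Answer: 133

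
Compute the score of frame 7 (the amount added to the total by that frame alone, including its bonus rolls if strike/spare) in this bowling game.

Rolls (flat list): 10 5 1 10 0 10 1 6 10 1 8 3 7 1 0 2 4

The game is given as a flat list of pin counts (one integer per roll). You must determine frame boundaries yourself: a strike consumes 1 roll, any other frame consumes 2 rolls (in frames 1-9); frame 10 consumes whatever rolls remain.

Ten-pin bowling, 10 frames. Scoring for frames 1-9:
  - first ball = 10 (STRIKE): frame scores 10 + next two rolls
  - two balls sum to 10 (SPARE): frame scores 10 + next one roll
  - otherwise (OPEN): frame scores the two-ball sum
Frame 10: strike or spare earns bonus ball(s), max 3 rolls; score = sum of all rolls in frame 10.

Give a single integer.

Frame 1: STRIKE. 10 + next two rolls (5+1) = 16. Cumulative: 16
Frame 2: OPEN (5+1=6). Cumulative: 22
Frame 3: STRIKE. 10 + next two rolls (0+10) = 20. Cumulative: 42
Frame 4: SPARE (0+10=10). 10 + next roll (1) = 11. Cumulative: 53
Frame 5: OPEN (1+6=7). Cumulative: 60
Frame 6: STRIKE. 10 + next two rolls (1+8) = 19. Cumulative: 79
Frame 7: OPEN (1+8=9). Cumulative: 88
Frame 8: SPARE (3+7=10). 10 + next roll (1) = 11. Cumulative: 99
Frame 9: OPEN (1+0=1). Cumulative: 100

Answer: 9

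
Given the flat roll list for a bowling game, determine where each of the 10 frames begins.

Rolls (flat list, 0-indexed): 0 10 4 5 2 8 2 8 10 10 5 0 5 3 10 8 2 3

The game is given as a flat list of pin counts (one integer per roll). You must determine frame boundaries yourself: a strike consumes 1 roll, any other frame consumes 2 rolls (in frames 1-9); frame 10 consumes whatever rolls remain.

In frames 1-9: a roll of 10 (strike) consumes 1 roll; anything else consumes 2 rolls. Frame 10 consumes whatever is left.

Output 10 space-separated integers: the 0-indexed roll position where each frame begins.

Answer: 0 2 4 6 8 9 10 12 14 15

Derivation:
Frame 1 starts at roll index 0: rolls=0,10 (sum=10), consumes 2 rolls
Frame 2 starts at roll index 2: rolls=4,5 (sum=9), consumes 2 rolls
Frame 3 starts at roll index 4: rolls=2,8 (sum=10), consumes 2 rolls
Frame 4 starts at roll index 6: rolls=2,8 (sum=10), consumes 2 rolls
Frame 5 starts at roll index 8: roll=10 (strike), consumes 1 roll
Frame 6 starts at roll index 9: roll=10 (strike), consumes 1 roll
Frame 7 starts at roll index 10: rolls=5,0 (sum=5), consumes 2 rolls
Frame 8 starts at roll index 12: rolls=5,3 (sum=8), consumes 2 rolls
Frame 9 starts at roll index 14: roll=10 (strike), consumes 1 roll
Frame 10 starts at roll index 15: 3 remaining rolls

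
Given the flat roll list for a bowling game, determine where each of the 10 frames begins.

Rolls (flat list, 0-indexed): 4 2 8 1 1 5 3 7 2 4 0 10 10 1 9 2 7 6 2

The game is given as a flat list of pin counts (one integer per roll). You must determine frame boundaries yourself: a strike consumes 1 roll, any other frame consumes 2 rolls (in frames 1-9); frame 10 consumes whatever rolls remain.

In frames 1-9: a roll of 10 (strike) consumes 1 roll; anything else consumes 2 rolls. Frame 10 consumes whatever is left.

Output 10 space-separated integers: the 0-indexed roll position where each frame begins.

Frame 1 starts at roll index 0: rolls=4,2 (sum=6), consumes 2 rolls
Frame 2 starts at roll index 2: rolls=8,1 (sum=9), consumes 2 rolls
Frame 3 starts at roll index 4: rolls=1,5 (sum=6), consumes 2 rolls
Frame 4 starts at roll index 6: rolls=3,7 (sum=10), consumes 2 rolls
Frame 5 starts at roll index 8: rolls=2,4 (sum=6), consumes 2 rolls
Frame 6 starts at roll index 10: rolls=0,10 (sum=10), consumes 2 rolls
Frame 7 starts at roll index 12: roll=10 (strike), consumes 1 roll
Frame 8 starts at roll index 13: rolls=1,9 (sum=10), consumes 2 rolls
Frame 9 starts at roll index 15: rolls=2,7 (sum=9), consumes 2 rolls
Frame 10 starts at roll index 17: 2 remaining rolls

Answer: 0 2 4 6 8 10 12 13 15 17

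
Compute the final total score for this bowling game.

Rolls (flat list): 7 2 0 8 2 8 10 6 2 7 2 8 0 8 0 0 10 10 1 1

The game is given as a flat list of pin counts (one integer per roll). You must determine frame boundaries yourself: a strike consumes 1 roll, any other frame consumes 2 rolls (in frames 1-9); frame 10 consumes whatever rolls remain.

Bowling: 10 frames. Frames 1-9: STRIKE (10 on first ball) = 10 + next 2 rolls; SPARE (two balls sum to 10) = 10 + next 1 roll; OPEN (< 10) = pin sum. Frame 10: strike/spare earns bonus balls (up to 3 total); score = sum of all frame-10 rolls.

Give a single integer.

Frame 1: OPEN (7+2=9). Cumulative: 9
Frame 2: OPEN (0+8=8). Cumulative: 17
Frame 3: SPARE (2+8=10). 10 + next roll (10) = 20. Cumulative: 37
Frame 4: STRIKE. 10 + next two rolls (6+2) = 18. Cumulative: 55
Frame 5: OPEN (6+2=8). Cumulative: 63
Frame 6: OPEN (7+2=9). Cumulative: 72
Frame 7: OPEN (8+0=8). Cumulative: 80
Frame 8: OPEN (8+0=8). Cumulative: 88
Frame 9: SPARE (0+10=10). 10 + next roll (10) = 20. Cumulative: 108
Frame 10: STRIKE. Sum of all frame-10 rolls (10+1+1) = 12. Cumulative: 120

Answer: 120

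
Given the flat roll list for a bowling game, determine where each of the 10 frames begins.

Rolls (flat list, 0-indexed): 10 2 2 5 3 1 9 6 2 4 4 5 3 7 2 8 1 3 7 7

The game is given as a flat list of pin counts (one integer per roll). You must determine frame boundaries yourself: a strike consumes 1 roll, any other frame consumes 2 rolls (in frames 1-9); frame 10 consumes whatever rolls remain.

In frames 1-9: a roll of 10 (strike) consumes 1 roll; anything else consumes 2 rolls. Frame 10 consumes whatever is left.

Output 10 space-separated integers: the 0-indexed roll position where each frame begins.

Frame 1 starts at roll index 0: roll=10 (strike), consumes 1 roll
Frame 2 starts at roll index 1: rolls=2,2 (sum=4), consumes 2 rolls
Frame 3 starts at roll index 3: rolls=5,3 (sum=8), consumes 2 rolls
Frame 4 starts at roll index 5: rolls=1,9 (sum=10), consumes 2 rolls
Frame 5 starts at roll index 7: rolls=6,2 (sum=8), consumes 2 rolls
Frame 6 starts at roll index 9: rolls=4,4 (sum=8), consumes 2 rolls
Frame 7 starts at roll index 11: rolls=5,3 (sum=8), consumes 2 rolls
Frame 8 starts at roll index 13: rolls=7,2 (sum=9), consumes 2 rolls
Frame 9 starts at roll index 15: rolls=8,1 (sum=9), consumes 2 rolls
Frame 10 starts at roll index 17: 3 remaining rolls

Answer: 0 1 3 5 7 9 11 13 15 17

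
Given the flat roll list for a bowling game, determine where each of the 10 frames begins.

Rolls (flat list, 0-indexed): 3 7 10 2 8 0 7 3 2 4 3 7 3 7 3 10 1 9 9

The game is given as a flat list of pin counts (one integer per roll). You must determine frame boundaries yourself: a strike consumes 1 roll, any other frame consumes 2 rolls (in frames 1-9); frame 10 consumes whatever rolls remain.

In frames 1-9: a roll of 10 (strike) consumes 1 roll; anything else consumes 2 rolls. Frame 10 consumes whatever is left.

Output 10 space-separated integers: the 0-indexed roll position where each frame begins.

Frame 1 starts at roll index 0: rolls=3,7 (sum=10), consumes 2 rolls
Frame 2 starts at roll index 2: roll=10 (strike), consumes 1 roll
Frame 3 starts at roll index 3: rolls=2,8 (sum=10), consumes 2 rolls
Frame 4 starts at roll index 5: rolls=0,7 (sum=7), consumes 2 rolls
Frame 5 starts at roll index 7: rolls=3,2 (sum=5), consumes 2 rolls
Frame 6 starts at roll index 9: rolls=4,3 (sum=7), consumes 2 rolls
Frame 7 starts at roll index 11: rolls=7,3 (sum=10), consumes 2 rolls
Frame 8 starts at roll index 13: rolls=7,3 (sum=10), consumes 2 rolls
Frame 9 starts at roll index 15: roll=10 (strike), consumes 1 roll
Frame 10 starts at roll index 16: 3 remaining rolls

Answer: 0 2 3 5 7 9 11 13 15 16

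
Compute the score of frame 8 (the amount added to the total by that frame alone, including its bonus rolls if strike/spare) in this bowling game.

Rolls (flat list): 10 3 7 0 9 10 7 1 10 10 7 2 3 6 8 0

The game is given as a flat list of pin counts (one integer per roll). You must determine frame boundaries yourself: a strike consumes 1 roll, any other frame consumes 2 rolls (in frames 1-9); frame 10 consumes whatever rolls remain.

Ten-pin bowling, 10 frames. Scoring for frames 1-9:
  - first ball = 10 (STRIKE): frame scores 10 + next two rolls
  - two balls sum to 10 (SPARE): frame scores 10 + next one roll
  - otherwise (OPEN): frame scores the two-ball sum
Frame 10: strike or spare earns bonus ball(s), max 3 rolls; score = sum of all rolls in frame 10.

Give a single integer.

Answer: 9

Derivation:
Frame 1: STRIKE. 10 + next two rolls (3+7) = 20. Cumulative: 20
Frame 2: SPARE (3+7=10). 10 + next roll (0) = 10. Cumulative: 30
Frame 3: OPEN (0+9=9). Cumulative: 39
Frame 4: STRIKE. 10 + next two rolls (7+1) = 18. Cumulative: 57
Frame 5: OPEN (7+1=8). Cumulative: 65
Frame 6: STRIKE. 10 + next two rolls (10+7) = 27. Cumulative: 92
Frame 7: STRIKE. 10 + next two rolls (7+2) = 19. Cumulative: 111
Frame 8: OPEN (7+2=9). Cumulative: 120
Frame 9: OPEN (3+6=9). Cumulative: 129
Frame 10: OPEN. Sum of all frame-10 rolls (8+0) = 8. Cumulative: 137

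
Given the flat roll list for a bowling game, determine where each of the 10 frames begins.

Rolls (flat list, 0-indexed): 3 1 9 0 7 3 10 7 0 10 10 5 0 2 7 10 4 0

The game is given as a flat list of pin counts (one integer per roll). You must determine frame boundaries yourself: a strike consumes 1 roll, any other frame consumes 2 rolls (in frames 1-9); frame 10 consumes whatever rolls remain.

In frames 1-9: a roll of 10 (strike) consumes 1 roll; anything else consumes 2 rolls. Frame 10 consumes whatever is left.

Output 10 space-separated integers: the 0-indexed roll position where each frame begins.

Frame 1 starts at roll index 0: rolls=3,1 (sum=4), consumes 2 rolls
Frame 2 starts at roll index 2: rolls=9,0 (sum=9), consumes 2 rolls
Frame 3 starts at roll index 4: rolls=7,3 (sum=10), consumes 2 rolls
Frame 4 starts at roll index 6: roll=10 (strike), consumes 1 roll
Frame 5 starts at roll index 7: rolls=7,0 (sum=7), consumes 2 rolls
Frame 6 starts at roll index 9: roll=10 (strike), consumes 1 roll
Frame 7 starts at roll index 10: roll=10 (strike), consumes 1 roll
Frame 8 starts at roll index 11: rolls=5,0 (sum=5), consumes 2 rolls
Frame 9 starts at roll index 13: rolls=2,7 (sum=9), consumes 2 rolls
Frame 10 starts at roll index 15: 3 remaining rolls

Answer: 0 2 4 6 7 9 10 11 13 15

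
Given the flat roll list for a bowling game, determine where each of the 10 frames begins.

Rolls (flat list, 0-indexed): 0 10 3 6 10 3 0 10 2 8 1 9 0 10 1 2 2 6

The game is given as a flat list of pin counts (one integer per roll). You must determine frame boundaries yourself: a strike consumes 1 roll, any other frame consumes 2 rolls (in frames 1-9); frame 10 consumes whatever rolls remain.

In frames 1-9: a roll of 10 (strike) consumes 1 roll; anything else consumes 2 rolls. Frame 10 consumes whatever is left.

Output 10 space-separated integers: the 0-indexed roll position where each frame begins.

Frame 1 starts at roll index 0: rolls=0,10 (sum=10), consumes 2 rolls
Frame 2 starts at roll index 2: rolls=3,6 (sum=9), consumes 2 rolls
Frame 3 starts at roll index 4: roll=10 (strike), consumes 1 roll
Frame 4 starts at roll index 5: rolls=3,0 (sum=3), consumes 2 rolls
Frame 5 starts at roll index 7: roll=10 (strike), consumes 1 roll
Frame 6 starts at roll index 8: rolls=2,8 (sum=10), consumes 2 rolls
Frame 7 starts at roll index 10: rolls=1,9 (sum=10), consumes 2 rolls
Frame 8 starts at roll index 12: rolls=0,10 (sum=10), consumes 2 rolls
Frame 9 starts at roll index 14: rolls=1,2 (sum=3), consumes 2 rolls
Frame 10 starts at roll index 16: 2 remaining rolls

Answer: 0 2 4 5 7 8 10 12 14 16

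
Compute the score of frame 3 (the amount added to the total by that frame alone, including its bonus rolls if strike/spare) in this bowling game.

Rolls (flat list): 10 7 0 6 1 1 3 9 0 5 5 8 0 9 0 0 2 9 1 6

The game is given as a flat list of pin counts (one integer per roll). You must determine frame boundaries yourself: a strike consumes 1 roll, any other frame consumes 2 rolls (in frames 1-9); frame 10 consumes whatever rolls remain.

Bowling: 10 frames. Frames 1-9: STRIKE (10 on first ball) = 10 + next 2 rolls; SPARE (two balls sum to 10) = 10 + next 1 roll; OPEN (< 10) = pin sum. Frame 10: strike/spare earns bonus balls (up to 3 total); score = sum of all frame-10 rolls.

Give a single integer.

Answer: 7

Derivation:
Frame 1: STRIKE. 10 + next two rolls (7+0) = 17. Cumulative: 17
Frame 2: OPEN (7+0=7). Cumulative: 24
Frame 3: OPEN (6+1=7). Cumulative: 31
Frame 4: OPEN (1+3=4). Cumulative: 35
Frame 5: OPEN (9+0=9). Cumulative: 44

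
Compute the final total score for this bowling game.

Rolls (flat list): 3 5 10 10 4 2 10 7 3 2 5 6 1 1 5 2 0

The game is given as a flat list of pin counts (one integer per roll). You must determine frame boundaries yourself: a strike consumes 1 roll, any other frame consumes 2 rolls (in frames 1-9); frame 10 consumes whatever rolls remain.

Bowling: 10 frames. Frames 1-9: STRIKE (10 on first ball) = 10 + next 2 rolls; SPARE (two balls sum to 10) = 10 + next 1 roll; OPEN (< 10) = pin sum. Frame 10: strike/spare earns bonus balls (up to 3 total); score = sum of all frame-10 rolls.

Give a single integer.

Frame 1: OPEN (3+5=8). Cumulative: 8
Frame 2: STRIKE. 10 + next two rolls (10+4) = 24. Cumulative: 32
Frame 3: STRIKE. 10 + next two rolls (4+2) = 16. Cumulative: 48
Frame 4: OPEN (4+2=6). Cumulative: 54
Frame 5: STRIKE. 10 + next two rolls (7+3) = 20. Cumulative: 74
Frame 6: SPARE (7+3=10). 10 + next roll (2) = 12. Cumulative: 86
Frame 7: OPEN (2+5=7). Cumulative: 93
Frame 8: OPEN (6+1=7). Cumulative: 100
Frame 9: OPEN (1+5=6). Cumulative: 106
Frame 10: OPEN. Sum of all frame-10 rolls (2+0) = 2. Cumulative: 108

Answer: 108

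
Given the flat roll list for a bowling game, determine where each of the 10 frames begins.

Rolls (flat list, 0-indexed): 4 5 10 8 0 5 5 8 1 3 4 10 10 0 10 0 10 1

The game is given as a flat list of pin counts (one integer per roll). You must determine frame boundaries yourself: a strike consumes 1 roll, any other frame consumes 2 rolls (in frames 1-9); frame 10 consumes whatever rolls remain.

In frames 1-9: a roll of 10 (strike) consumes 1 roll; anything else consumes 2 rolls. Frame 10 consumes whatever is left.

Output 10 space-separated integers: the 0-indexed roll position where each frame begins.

Frame 1 starts at roll index 0: rolls=4,5 (sum=9), consumes 2 rolls
Frame 2 starts at roll index 2: roll=10 (strike), consumes 1 roll
Frame 3 starts at roll index 3: rolls=8,0 (sum=8), consumes 2 rolls
Frame 4 starts at roll index 5: rolls=5,5 (sum=10), consumes 2 rolls
Frame 5 starts at roll index 7: rolls=8,1 (sum=9), consumes 2 rolls
Frame 6 starts at roll index 9: rolls=3,4 (sum=7), consumes 2 rolls
Frame 7 starts at roll index 11: roll=10 (strike), consumes 1 roll
Frame 8 starts at roll index 12: roll=10 (strike), consumes 1 roll
Frame 9 starts at roll index 13: rolls=0,10 (sum=10), consumes 2 rolls
Frame 10 starts at roll index 15: 3 remaining rolls

Answer: 0 2 3 5 7 9 11 12 13 15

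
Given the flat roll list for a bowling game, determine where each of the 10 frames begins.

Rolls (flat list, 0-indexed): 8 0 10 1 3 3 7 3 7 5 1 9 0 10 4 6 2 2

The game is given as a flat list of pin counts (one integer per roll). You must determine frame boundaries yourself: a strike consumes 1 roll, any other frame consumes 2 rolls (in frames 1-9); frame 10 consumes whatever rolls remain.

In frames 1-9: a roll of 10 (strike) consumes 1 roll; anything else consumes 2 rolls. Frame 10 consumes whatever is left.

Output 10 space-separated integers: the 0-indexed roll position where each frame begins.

Answer: 0 2 3 5 7 9 11 13 14 16

Derivation:
Frame 1 starts at roll index 0: rolls=8,0 (sum=8), consumes 2 rolls
Frame 2 starts at roll index 2: roll=10 (strike), consumes 1 roll
Frame 3 starts at roll index 3: rolls=1,3 (sum=4), consumes 2 rolls
Frame 4 starts at roll index 5: rolls=3,7 (sum=10), consumes 2 rolls
Frame 5 starts at roll index 7: rolls=3,7 (sum=10), consumes 2 rolls
Frame 6 starts at roll index 9: rolls=5,1 (sum=6), consumes 2 rolls
Frame 7 starts at roll index 11: rolls=9,0 (sum=9), consumes 2 rolls
Frame 8 starts at roll index 13: roll=10 (strike), consumes 1 roll
Frame 9 starts at roll index 14: rolls=4,6 (sum=10), consumes 2 rolls
Frame 10 starts at roll index 16: 2 remaining rolls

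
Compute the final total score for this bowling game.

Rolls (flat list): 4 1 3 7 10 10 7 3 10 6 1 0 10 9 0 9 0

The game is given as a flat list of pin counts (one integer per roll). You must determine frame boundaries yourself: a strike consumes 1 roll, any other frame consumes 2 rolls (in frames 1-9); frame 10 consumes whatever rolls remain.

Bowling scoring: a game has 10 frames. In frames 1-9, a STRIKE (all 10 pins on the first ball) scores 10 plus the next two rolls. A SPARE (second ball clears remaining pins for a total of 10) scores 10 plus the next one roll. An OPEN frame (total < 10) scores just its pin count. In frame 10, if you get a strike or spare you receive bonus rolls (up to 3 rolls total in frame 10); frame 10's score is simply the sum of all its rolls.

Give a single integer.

Answer: 153

Derivation:
Frame 1: OPEN (4+1=5). Cumulative: 5
Frame 2: SPARE (3+7=10). 10 + next roll (10) = 20. Cumulative: 25
Frame 3: STRIKE. 10 + next two rolls (10+7) = 27. Cumulative: 52
Frame 4: STRIKE. 10 + next two rolls (7+3) = 20. Cumulative: 72
Frame 5: SPARE (7+3=10). 10 + next roll (10) = 20. Cumulative: 92
Frame 6: STRIKE. 10 + next two rolls (6+1) = 17. Cumulative: 109
Frame 7: OPEN (6+1=7). Cumulative: 116
Frame 8: SPARE (0+10=10). 10 + next roll (9) = 19. Cumulative: 135
Frame 9: OPEN (9+0=9). Cumulative: 144
Frame 10: OPEN. Sum of all frame-10 rolls (9+0) = 9. Cumulative: 153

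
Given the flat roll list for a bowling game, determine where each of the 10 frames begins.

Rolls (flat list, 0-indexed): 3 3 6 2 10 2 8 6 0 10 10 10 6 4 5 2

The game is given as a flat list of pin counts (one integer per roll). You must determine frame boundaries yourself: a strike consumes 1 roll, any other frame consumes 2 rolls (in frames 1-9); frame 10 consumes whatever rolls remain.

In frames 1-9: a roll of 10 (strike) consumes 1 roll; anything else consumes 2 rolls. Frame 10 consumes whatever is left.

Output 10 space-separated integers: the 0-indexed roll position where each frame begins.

Frame 1 starts at roll index 0: rolls=3,3 (sum=6), consumes 2 rolls
Frame 2 starts at roll index 2: rolls=6,2 (sum=8), consumes 2 rolls
Frame 3 starts at roll index 4: roll=10 (strike), consumes 1 roll
Frame 4 starts at roll index 5: rolls=2,8 (sum=10), consumes 2 rolls
Frame 5 starts at roll index 7: rolls=6,0 (sum=6), consumes 2 rolls
Frame 6 starts at roll index 9: roll=10 (strike), consumes 1 roll
Frame 7 starts at roll index 10: roll=10 (strike), consumes 1 roll
Frame 8 starts at roll index 11: roll=10 (strike), consumes 1 roll
Frame 9 starts at roll index 12: rolls=6,4 (sum=10), consumes 2 rolls
Frame 10 starts at roll index 14: 2 remaining rolls

Answer: 0 2 4 5 7 9 10 11 12 14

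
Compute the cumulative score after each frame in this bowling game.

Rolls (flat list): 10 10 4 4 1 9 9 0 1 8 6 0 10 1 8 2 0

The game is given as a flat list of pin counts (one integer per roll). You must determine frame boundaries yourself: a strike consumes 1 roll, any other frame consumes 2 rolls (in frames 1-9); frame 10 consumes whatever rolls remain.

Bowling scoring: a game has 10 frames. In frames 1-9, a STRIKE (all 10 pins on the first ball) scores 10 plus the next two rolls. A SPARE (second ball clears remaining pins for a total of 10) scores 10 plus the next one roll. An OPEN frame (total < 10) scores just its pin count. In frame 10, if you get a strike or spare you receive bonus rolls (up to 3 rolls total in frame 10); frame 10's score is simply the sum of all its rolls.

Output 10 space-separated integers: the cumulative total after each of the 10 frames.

Answer: 24 42 50 69 78 87 93 112 121 123

Derivation:
Frame 1: STRIKE. 10 + next two rolls (10+4) = 24. Cumulative: 24
Frame 2: STRIKE. 10 + next two rolls (4+4) = 18. Cumulative: 42
Frame 3: OPEN (4+4=8). Cumulative: 50
Frame 4: SPARE (1+9=10). 10 + next roll (9) = 19. Cumulative: 69
Frame 5: OPEN (9+0=9). Cumulative: 78
Frame 6: OPEN (1+8=9). Cumulative: 87
Frame 7: OPEN (6+0=6). Cumulative: 93
Frame 8: STRIKE. 10 + next two rolls (1+8) = 19. Cumulative: 112
Frame 9: OPEN (1+8=9). Cumulative: 121
Frame 10: OPEN. Sum of all frame-10 rolls (2+0) = 2. Cumulative: 123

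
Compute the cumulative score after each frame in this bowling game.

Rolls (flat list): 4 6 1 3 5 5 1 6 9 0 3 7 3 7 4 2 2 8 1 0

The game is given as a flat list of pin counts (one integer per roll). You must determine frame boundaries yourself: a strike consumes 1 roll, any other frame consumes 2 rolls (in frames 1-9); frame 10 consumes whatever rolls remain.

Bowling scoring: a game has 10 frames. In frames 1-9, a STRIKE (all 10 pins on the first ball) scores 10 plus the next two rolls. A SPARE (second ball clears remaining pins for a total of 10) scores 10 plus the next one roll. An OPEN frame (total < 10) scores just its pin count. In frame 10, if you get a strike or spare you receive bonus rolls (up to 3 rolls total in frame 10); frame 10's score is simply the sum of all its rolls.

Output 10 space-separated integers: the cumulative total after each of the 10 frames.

Answer: 11 15 26 33 42 55 69 75 86 87

Derivation:
Frame 1: SPARE (4+6=10). 10 + next roll (1) = 11. Cumulative: 11
Frame 2: OPEN (1+3=4). Cumulative: 15
Frame 3: SPARE (5+5=10). 10 + next roll (1) = 11. Cumulative: 26
Frame 4: OPEN (1+6=7). Cumulative: 33
Frame 5: OPEN (9+0=9). Cumulative: 42
Frame 6: SPARE (3+7=10). 10 + next roll (3) = 13. Cumulative: 55
Frame 7: SPARE (3+7=10). 10 + next roll (4) = 14. Cumulative: 69
Frame 8: OPEN (4+2=6). Cumulative: 75
Frame 9: SPARE (2+8=10). 10 + next roll (1) = 11. Cumulative: 86
Frame 10: OPEN. Sum of all frame-10 rolls (1+0) = 1. Cumulative: 87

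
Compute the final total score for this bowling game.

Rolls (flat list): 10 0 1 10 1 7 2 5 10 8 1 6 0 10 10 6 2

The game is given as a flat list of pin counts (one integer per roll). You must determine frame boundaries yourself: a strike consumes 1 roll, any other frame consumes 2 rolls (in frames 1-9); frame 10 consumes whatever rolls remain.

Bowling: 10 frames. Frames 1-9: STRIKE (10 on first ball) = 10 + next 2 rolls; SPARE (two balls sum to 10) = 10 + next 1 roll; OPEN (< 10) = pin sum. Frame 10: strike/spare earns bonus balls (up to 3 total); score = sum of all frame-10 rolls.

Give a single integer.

Answer: 123

Derivation:
Frame 1: STRIKE. 10 + next two rolls (0+1) = 11. Cumulative: 11
Frame 2: OPEN (0+1=1). Cumulative: 12
Frame 3: STRIKE. 10 + next two rolls (1+7) = 18. Cumulative: 30
Frame 4: OPEN (1+7=8). Cumulative: 38
Frame 5: OPEN (2+5=7). Cumulative: 45
Frame 6: STRIKE. 10 + next two rolls (8+1) = 19. Cumulative: 64
Frame 7: OPEN (8+1=9). Cumulative: 73
Frame 8: OPEN (6+0=6). Cumulative: 79
Frame 9: STRIKE. 10 + next two rolls (10+6) = 26. Cumulative: 105
Frame 10: STRIKE. Sum of all frame-10 rolls (10+6+2) = 18. Cumulative: 123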